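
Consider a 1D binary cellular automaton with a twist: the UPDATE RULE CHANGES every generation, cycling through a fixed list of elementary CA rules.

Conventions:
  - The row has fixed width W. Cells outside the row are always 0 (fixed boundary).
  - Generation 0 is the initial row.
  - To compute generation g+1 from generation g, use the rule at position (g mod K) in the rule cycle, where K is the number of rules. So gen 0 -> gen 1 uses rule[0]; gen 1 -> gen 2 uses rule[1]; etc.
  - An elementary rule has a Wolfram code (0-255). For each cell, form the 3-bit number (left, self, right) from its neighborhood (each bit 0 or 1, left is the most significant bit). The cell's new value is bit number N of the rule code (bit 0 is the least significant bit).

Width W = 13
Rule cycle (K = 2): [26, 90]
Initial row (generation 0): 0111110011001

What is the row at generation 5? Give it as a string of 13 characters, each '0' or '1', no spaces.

Gen 0: 0111110011001
Gen 1 (rule 26): 1100001110110
Gen 2 (rule 90): 1110011010111
Gen 3 (rule 26): 1001110000100
Gen 4 (rule 90): 0111011001010
Gen 5 (rule 26): 1100010110001

Answer: 1100010110001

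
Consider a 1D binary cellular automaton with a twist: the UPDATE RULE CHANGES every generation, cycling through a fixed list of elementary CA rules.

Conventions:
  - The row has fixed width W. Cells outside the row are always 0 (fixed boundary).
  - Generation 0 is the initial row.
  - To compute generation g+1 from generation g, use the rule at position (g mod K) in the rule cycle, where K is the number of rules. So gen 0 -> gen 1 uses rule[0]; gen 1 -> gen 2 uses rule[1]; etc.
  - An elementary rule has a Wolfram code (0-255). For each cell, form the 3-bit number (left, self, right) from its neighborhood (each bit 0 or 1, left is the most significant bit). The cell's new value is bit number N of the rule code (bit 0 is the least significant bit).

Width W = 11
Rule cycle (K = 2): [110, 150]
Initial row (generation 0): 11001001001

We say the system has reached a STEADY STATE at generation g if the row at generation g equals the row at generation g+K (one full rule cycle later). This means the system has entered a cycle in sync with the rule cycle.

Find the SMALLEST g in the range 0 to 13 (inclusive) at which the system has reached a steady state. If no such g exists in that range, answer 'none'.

Answer: 2

Derivation:
Gen 0: 11001001001
Gen 1 (rule 110): 11011011011
Gen 2 (rule 150): 00000000000
Gen 3 (rule 110): 00000000000
Gen 4 (rule 150): 00000000000
Gen 5 (rule 110): 00000000000
Gen 6 (rule 150): 00000000000
Gen 7 (rule 110): 00000000000
Gen 8 (rule 150): 00000000000
Gen 9 (rule 110): 00000000000
Gen 10 (rule 150): 00000000000
Gen 11 (rule 110): 00000000000
Gen 12 (rule 150): 00000000000
Gen 13 (rule 110): 00000000000
Gen 14 (rule 150): 00000000000
Gen 15 (rule 110): 00000000000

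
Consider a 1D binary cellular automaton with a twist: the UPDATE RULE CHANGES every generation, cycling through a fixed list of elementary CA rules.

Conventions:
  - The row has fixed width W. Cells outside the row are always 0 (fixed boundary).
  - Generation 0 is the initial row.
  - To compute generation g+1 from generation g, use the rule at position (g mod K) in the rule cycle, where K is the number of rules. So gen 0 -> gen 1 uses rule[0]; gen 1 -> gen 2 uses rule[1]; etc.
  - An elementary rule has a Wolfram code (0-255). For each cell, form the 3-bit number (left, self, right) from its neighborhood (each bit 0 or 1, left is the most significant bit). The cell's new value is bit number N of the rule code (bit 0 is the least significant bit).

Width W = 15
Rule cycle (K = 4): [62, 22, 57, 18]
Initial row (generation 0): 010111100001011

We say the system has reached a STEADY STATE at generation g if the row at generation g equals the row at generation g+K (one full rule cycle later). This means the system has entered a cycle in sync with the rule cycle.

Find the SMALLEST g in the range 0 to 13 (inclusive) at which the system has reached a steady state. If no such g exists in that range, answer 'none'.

Answer: none

Derivation:
Gen 0: 010111100001011
Gen 1 (rule 62): 111100010011110
Gen 2 (rule 22): 000010111100001
Gen 3 (rule 57): 111001100011100
Gen 4 (rule 18): 000110010100010
Gen 5 (rule 62): 001101111110111
Gen 6 (rule 22): 010000000000000
Gen 7 (rule 57): 001111111111111
Gen 8 (rule 18): 010000000000000
Gen 9 (rule 62): 111000000000000
Gen 10 (rule 22): 000100000000000
Gen 11 (rule 57): 110011111111111
Gen 12 (rule 18): 001100000000000
Gen 13 (rule 62): 011010000000000
Gen 14 (rule 22): 100011000000000
Gen 15 (rule 57): 011010111111111
Gen 16 (rule 18): 100000000000000
Gen 17 (rule 62): 110000000000000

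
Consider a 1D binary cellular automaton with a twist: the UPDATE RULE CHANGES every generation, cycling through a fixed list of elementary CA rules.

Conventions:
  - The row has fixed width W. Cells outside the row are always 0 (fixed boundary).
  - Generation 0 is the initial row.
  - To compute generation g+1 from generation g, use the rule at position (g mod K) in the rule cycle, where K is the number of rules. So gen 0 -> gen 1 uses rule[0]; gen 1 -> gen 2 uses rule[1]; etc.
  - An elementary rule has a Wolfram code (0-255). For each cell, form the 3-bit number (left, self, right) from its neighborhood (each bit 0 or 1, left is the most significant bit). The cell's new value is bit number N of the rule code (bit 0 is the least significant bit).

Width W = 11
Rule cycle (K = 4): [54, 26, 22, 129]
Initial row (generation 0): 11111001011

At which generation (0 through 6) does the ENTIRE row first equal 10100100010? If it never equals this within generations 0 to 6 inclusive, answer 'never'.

Gen 0: 11111001011
Gen 1 (rule 54): 00000111100
Gen 2 (rule 26): 00001100010
Gen 3 (rule 22): 00010010111
Gen 4 (rule 129): 11000000010
Gen 5 (rule 54): 00100000111
Gen 6 (rule 26): 01010001100

Answer: never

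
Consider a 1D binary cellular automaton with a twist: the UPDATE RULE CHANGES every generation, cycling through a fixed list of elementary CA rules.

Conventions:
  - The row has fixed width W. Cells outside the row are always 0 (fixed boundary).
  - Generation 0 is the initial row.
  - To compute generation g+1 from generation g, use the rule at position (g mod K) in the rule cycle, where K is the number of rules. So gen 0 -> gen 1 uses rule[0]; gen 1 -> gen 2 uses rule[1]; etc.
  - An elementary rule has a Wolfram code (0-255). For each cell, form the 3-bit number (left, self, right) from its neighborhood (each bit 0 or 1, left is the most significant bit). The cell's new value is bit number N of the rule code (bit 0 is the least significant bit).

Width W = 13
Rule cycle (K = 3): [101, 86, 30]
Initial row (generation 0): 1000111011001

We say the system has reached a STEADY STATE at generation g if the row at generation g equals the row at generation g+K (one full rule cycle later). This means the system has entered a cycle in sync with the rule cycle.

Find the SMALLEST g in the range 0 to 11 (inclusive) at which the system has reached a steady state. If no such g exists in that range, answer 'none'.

Gen 0: 1000111011001
Gen 1 (rule 101): 1010001101001
Gen 2 (rule 86): 1011010101111
Gen 3 (rule 30): 1010010101000
Gen 4 (rule 101): 1110011111011
Gen 5 (rule 86): 0011100001001
Gen 6 (rule 30): 0110010011111
Gen 7 (rule 101): 0010010000001
Gen 8 (rule 86): 0111111000011
Gen 9 (rule 30): 1100000100110
Gen 10 (rule 101): 0101110100010
Gen 11 (rule 86): 1100010110111
Gen 12 (rule 30): 1010110100100
Gen 13 (rule 101): 1111011100101
Gen 14 (rule 86): 0001000111101

Answer: none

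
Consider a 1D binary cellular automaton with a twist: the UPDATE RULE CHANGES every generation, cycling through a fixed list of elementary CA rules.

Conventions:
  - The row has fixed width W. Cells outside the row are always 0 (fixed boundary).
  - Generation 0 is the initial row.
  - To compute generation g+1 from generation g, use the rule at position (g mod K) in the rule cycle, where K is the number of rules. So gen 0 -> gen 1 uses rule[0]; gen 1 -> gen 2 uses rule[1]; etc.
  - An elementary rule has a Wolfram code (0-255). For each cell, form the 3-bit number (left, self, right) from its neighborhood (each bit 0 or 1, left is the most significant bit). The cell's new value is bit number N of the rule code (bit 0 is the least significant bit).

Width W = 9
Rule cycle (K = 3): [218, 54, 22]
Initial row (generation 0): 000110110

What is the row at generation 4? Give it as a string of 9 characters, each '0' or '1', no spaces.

Gen 0: 000110110
Gen 1 (rule 218): 001110111
Gen 2 (rule 54): 010001000
Gen 3 (rule 22): 111011100
Gen 4 (rule 218): 111011110

Answer: 111011110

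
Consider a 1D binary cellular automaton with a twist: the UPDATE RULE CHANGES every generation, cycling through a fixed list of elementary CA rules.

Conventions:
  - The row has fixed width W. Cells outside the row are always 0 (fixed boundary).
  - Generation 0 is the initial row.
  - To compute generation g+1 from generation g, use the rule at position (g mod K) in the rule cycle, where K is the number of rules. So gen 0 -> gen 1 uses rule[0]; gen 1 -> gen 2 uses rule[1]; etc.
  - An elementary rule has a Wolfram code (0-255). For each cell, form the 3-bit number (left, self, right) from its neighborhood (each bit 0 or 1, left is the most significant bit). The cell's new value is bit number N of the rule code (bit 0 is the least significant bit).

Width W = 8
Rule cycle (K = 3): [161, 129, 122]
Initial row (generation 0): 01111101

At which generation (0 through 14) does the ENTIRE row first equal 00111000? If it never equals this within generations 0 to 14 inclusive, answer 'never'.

Gen 0: 01111101
Gen 1 (rule 161): 00111010
Gen 2 (rule 129): 10010000
Gen 3 (rule 122): 01101000
Gen 4 (rule 161): 00010011
Gen 5 (rule 129): 11000000
Gen 6 (rule 122): 11100000
Gen 7 (rule 161): 01001111
Gen 8 (rule 129): 00000110
Gen 9 (rule 122): 00001111
Gen 10 (rule 161): 11100110
Gen 11 (rule 129): 01000000
Gen 12 (rule 122): 10100000
Gen 13 (rule 161): 01001111
Gen 14 (rule 129): 00000110

Answer: never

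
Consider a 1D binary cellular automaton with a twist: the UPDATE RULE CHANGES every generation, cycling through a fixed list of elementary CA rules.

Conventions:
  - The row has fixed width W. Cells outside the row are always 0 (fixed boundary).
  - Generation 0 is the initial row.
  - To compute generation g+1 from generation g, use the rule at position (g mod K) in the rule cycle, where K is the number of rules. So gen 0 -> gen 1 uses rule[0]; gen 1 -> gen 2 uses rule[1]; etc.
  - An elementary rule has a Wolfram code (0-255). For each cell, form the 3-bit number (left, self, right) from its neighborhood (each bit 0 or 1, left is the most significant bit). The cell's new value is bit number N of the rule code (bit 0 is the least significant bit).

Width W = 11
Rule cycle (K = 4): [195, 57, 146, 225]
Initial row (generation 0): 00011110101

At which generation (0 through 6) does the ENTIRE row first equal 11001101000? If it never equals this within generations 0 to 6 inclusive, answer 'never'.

Gen 0: 00011110101
Gen 1 (rule 195): 11101110000
Gen 2 (rule 57): 10011001111
Gen 3 (rule 146): 01100110110
Gen 4 (rule 225): 00100011010
Gen 5 (rule 195): 11001101000
Gen 6 (rule 57): 10101010111

Answer: 5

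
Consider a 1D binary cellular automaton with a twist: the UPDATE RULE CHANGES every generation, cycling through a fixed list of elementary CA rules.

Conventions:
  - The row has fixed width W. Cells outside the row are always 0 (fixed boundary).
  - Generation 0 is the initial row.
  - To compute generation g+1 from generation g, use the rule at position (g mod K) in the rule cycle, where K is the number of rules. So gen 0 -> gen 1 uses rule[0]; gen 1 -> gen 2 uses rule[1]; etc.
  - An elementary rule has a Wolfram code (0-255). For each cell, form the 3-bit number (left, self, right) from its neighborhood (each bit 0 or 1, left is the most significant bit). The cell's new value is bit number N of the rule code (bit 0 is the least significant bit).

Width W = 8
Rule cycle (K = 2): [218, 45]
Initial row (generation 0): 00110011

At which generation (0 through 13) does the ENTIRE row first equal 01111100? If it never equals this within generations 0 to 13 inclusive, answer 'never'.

Answer: 7

Derivation:
Gen 0: 00110011
Gen 1 (rule 218): 01111111
Gen 2 (rule 45): 01000000
Gen 3 (rule 218): 10100000
Gen 4 (rule 45): 11101111
Gen 5 (rule 218): 11101111
Gen 6 (rule 45): 10011000
Gen 7 (rule 218): 01111100
Gen 8 (rule 45): 01000001
Gen 9 (rule 218): 10100010
Gen 10 (rule 45): 11101010
Gen 11 (rule 218): 11100001
Gen 12 (rule 45): 10001101
Gen 13 (rule 218): 01011100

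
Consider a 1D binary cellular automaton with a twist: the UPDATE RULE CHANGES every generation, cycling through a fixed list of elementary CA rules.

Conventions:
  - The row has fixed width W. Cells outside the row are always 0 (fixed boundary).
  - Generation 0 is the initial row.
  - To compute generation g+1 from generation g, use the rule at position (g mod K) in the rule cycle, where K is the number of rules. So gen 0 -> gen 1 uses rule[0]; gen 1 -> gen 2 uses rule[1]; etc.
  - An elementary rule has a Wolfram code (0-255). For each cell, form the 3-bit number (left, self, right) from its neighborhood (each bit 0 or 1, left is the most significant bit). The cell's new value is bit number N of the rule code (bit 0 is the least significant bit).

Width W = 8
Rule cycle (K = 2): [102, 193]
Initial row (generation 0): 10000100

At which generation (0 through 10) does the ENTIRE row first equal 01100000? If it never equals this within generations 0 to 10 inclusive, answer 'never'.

Answer: 7

Derivation:
Gen 0: 10000100
Gen 1 (rule 102): 10001100
Gen 2 (rule 193): 00100101
Gen 3 (rule 102): 01101111
Gen 4 (rule 193): 00100111
Gen 5 (rule 102): 01101001
Gen 6 (rule 193): 00100000
Gen 7 (rule 102): 01100000
Gen 8 (rule 193): 00101111
Gen 9 (rule 102): 01110001
Gen 10 (rule 193): 00110100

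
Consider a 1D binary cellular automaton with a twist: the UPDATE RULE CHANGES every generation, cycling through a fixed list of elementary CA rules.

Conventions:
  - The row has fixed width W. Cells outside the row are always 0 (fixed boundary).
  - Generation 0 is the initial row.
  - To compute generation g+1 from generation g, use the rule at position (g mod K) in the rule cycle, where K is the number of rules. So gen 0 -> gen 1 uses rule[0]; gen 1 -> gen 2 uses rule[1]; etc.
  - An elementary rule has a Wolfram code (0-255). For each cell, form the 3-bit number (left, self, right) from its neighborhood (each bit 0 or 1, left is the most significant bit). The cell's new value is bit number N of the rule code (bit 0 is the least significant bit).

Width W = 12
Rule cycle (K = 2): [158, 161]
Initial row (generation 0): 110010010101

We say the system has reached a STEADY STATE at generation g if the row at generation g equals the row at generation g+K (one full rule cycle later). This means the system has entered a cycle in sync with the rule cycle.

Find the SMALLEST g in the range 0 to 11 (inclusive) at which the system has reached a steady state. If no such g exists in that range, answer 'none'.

Gen 0: 110010010101
Gen 1 (rule 158): 101111110101
Gen 2 (rule 161): 010111101010
Gen 3 (rule 158): 110111001011
Gen 4 (rule 161): 001010000100
Gen 5 (rule 158): 011011001110
Gen 6 (rule 161): 000100000100
Gen 7 (rule 158): 001110001110
Gen 8 (rule 161): 100100100100
Gen 9 (rule 158): 111111111110
Gen 10 (rule 161): 011111111100
Gen 11 (rule 158): 111111111010
Gen 12 (rule 161): 011111110100
Gen 13 (rule 158): 111111100110

Answer: none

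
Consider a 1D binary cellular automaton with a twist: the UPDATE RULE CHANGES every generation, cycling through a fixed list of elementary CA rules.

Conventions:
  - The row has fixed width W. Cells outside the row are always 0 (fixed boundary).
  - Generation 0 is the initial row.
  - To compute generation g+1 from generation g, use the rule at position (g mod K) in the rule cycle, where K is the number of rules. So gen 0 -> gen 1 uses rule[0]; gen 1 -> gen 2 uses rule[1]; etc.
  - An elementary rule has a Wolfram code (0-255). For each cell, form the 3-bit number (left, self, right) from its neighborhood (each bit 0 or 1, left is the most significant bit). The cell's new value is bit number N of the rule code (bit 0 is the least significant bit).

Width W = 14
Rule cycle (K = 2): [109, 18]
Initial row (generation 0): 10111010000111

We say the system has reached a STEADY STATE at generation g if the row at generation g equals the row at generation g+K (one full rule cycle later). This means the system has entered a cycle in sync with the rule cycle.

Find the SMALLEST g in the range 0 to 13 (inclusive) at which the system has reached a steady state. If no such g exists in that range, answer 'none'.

Gen 0: 10111010000111
Gen 1 (rule 109): 11101110110101
Gen 2 (rule 18): 00000000000000
Gen 3 (rule 109): 11111111111111
Gen 4 (rule 18): 00000000000000
Gen 5 (rule 109): 11111111111111
Gen 6 (rule 18): 00000000000000
Gen 7 (rule 109): 11111111111111
Gen 8 (rule 18): 00000000000000
Gen 9 (rule 109): 11111111111111
Gen 10 (rule 18): 00000000000000
Gen 11 (rule 109): 11111111111111
Gen 12 (rule 18): 00000000000000
Gen 13 (rule 109): 11111111111111
Gen 14 (rule 18): 00000000000000
Gen 15 (rule 109): 11111111111111

Answer: 2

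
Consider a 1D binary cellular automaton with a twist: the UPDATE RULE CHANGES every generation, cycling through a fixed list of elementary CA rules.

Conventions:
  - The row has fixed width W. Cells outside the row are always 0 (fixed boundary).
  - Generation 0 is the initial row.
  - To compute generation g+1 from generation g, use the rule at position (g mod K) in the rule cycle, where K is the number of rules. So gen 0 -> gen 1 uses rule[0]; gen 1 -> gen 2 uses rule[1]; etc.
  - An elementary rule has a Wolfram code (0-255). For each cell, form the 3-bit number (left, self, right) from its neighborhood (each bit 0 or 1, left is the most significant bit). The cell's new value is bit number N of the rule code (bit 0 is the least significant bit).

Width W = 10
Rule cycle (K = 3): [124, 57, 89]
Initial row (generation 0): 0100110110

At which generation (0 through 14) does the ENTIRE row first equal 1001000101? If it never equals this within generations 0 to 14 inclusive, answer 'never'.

Gen 0: 0100110110
Gen 1 (rule 124): 0110111111
Gen 2 (rule 57): 0101100000
Gen 3 (rule 89): 0001111111
Gen 4 (rule 124): 0001000001
Gen 5 (rule 57): 1100111100
Gen 6 (rule 89): 1110100111
Gen 7 (rule 124): 1011110101
Gen 8 (rule 57): 0110001010
Gen 9 (rule 89): 0111100001
Gen 10 (rule 124): 0100110001
Gen 11 (rule 57): 0010101100
Gen 12 (rule 89): 1000001111
Gen 13 (rule 124): 1100001001
Gen 14 (rule 57): 1011100100

Answer: never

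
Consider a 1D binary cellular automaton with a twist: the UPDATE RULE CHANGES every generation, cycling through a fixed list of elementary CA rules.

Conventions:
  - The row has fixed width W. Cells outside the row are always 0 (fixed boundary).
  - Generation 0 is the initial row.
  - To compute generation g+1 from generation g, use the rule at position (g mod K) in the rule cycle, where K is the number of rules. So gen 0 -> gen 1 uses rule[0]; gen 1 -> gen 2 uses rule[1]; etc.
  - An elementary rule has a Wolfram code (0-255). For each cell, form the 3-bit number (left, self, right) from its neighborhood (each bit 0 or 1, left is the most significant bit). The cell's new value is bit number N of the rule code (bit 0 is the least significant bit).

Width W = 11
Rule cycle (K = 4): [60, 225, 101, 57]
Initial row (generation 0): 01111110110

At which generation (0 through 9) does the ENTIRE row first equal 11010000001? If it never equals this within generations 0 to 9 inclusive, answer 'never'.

Answer: 8

Derivation:
Gen 0: 01111110110
Gen 1 (rule 60): 01000001101
Gen 2 (rule 225): 00011100110
Gen 3 (rule 101): 11000100010
Gen 4 (rule 57): 10110011001
Gen 5 (rule 60): 11101010101
Gen 6 (rule 225): 01110101010
Gen 7 (rule 101): 00011111110
Gen 8 (rule 57): 11010000001
Gen 9 (rule 60): 10111000001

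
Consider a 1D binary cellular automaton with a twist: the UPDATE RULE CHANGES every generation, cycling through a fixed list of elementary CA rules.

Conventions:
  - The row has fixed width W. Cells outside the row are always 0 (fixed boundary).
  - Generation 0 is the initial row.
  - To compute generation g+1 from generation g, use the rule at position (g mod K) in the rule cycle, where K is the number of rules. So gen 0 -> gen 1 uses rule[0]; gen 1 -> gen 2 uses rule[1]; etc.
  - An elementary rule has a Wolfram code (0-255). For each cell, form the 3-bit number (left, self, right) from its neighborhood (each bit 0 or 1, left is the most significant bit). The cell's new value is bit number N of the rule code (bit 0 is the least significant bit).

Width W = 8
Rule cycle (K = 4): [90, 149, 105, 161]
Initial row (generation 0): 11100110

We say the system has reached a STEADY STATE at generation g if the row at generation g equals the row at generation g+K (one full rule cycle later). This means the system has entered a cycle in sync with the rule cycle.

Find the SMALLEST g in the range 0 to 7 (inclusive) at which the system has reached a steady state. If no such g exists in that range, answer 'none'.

Gen 0: 11100110
Gen 1 (rule 90): 10111111
Gen 2 (rule 149): 10011110
Gen 3 (rule 105): 00010010
Gen 4 (rule 161): 11000000
Gen 5 (rule 90): 11100000
Gen 6 (rule 149): 01011111
Gen 7 (rule 105): 00110001
Gen 8 (rule 161): 10000100
Gen 9 (rule 90): 01001010
Gen 10 (rule 149): 01101011
Gen 11 (rule 105): 01110111

Answer: none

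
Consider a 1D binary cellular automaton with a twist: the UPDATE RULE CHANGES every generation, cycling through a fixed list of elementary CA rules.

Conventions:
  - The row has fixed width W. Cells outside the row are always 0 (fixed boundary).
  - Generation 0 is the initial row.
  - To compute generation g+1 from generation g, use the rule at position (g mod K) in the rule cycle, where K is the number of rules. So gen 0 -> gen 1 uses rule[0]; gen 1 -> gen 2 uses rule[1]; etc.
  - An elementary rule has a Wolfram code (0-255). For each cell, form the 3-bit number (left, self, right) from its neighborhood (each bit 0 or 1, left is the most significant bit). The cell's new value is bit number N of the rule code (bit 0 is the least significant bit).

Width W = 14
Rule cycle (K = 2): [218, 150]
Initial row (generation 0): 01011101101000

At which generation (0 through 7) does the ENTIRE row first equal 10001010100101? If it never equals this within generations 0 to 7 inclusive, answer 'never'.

Answer: never

Derivation:
Gen 0: 01011101101000
Gen 1 (rule 218): 10011101100100
Gen 2 (rule 150): 11101000011110
Gen 3 (rule 218): 11100100111111
Gen 4 (rule 150): 01011111011110
Gen 5 (rule 218): 10011111011111
Gen 6 (rule 150): 11101110001110
Gen 7 (rule 218): 11101111011111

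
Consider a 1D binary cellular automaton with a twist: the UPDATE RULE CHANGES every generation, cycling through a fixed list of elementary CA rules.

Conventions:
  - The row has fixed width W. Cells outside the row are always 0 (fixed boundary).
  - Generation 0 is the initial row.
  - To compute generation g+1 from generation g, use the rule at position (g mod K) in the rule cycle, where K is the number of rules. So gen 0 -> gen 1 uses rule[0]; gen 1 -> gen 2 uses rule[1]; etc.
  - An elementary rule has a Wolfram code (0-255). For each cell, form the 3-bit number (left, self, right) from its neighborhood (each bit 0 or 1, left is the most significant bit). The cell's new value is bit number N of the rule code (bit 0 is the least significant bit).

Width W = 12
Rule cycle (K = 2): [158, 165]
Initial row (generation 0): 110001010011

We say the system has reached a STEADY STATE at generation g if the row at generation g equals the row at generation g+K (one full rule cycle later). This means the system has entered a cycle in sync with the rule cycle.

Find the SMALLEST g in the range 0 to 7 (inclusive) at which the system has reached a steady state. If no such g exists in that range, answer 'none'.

Gen 0: 110001010011
Gen 1 (rule 158): 101011011110
Gen 2 (rule 165): 111100101100
Gen 3 (rule 158): 111011101010
Gen 4 (rule 165): 010101011110
Gen 5 (rule 158): 110101011101
Gen 6 (rule 165): 001111101011
Gen 7 (rule 158): 011111001010
Gen 8 (rule 165): 001110001110
Gen 9 (rule 158): 011101011101

Answer: none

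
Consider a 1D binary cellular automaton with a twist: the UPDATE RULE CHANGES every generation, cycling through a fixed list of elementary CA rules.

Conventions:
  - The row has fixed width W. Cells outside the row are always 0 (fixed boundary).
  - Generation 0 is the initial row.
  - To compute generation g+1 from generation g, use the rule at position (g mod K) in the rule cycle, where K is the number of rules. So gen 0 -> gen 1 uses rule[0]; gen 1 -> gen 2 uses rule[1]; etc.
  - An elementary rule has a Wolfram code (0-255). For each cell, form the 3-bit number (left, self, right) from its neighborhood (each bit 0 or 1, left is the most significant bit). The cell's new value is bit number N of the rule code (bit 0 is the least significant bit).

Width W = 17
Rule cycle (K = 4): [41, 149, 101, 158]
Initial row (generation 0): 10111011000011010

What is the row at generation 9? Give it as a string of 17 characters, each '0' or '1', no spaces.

Gen 0: 10111011000011010
Gen 1 (rule 41): 01100110011010100
Gen 2 (rule 149): 00010001000010111
Gen 3 (rule 101): 11010101011011001
Gen 4 (rule 158): 10010101010010111
Gen 5 (rule 41): 00001010100001100
Gen 6 (rule 149): 11101010111100011
Gen 7 (rule 101): 00111111000101001
Gen 8 (rule 158): 01111110101101111
Gen 9 (rule 41): 01000001011011000

Answer: 01000001011011000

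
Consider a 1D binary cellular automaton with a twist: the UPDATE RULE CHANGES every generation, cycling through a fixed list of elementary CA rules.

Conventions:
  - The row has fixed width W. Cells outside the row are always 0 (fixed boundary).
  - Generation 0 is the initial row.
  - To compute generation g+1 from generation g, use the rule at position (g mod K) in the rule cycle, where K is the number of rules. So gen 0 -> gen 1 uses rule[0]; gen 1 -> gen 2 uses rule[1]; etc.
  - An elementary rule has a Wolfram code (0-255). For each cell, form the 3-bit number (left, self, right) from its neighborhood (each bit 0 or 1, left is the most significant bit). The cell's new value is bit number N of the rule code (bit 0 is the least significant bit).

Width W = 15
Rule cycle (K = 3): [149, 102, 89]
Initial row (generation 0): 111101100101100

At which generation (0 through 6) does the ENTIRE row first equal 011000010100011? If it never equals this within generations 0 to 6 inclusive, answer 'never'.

Gen 0: 111101100101100
Gen 1 (rule 149): 011000010100011
Gen 2 (rule 102): 101000111100101
Gen 3 (rule 89): 000110100110000
Gen 4 (rule 149): 110000110001111
Gen 5 (rule 102): 010001010010001
Gen 6 (rule 89): 001100001001100

Answer: 1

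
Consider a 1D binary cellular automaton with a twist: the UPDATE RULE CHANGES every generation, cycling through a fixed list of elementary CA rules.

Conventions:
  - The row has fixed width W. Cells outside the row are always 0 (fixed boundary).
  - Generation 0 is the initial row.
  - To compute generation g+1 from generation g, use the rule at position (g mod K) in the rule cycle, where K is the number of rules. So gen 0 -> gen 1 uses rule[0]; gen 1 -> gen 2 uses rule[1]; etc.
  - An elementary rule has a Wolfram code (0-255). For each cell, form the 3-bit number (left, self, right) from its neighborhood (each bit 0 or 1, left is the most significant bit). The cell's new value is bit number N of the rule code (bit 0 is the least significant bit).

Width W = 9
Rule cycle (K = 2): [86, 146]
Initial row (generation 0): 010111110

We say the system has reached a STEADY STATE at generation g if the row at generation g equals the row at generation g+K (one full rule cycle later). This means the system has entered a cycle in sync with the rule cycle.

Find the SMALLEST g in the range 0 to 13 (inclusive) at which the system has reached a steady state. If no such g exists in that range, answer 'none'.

Answer: 6

Derivation:
Gen 0: 010111110
Gen 1 (rule 86): 110000011
Gen 2 (rule 146): 001000100
Gen 3 (rule 86): 011101110
Gen 4 (rule 146): 101000101
Gen 5 (rule 86): 101101101
Gen 6 (rule 146): 000000000
Gen 7 (rule 86): 000000000
Gen 8 (rule 146): 000000000
Gen 9 (rule 86): 000000000
Gen 10 (rule 146): 000000000
Gen 11 (rule 86): 000000000
Gen 12 (rule 146): 000000000
Gen 13 (rule 86): 000000000
Gen 14 (rule 146): 000000000
Gen 15 (rule 86): 000000000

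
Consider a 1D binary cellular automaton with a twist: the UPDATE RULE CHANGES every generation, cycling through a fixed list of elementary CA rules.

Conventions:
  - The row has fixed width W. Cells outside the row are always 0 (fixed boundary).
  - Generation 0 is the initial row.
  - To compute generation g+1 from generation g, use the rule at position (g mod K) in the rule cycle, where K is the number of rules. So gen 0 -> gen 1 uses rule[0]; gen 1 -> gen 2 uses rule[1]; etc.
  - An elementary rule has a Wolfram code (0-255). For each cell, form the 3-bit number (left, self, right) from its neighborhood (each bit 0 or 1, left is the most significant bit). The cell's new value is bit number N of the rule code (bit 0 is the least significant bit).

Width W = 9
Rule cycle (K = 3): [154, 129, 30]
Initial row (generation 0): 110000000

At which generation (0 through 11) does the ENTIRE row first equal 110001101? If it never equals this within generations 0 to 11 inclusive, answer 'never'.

Answer: never

Derivation:
Gen 0: 110000000
Gen 1 (rule 154): 101000000
Gen 2 (rule 129): 000011111
Gen 3 (rule 30): 000110000
Gen 4 (rule 154): 001101000
Gen 5 (rule 129): 100000011
Gen 6 (rule 30): 110000110
Gen 7 (rule 154): 101001101
Gen 8 (rule 129): 000000000
Gen 9 (rule 30): 000000000
Gen 10 (rule 154): 000000000
Gen 11 (rule 129): 111111111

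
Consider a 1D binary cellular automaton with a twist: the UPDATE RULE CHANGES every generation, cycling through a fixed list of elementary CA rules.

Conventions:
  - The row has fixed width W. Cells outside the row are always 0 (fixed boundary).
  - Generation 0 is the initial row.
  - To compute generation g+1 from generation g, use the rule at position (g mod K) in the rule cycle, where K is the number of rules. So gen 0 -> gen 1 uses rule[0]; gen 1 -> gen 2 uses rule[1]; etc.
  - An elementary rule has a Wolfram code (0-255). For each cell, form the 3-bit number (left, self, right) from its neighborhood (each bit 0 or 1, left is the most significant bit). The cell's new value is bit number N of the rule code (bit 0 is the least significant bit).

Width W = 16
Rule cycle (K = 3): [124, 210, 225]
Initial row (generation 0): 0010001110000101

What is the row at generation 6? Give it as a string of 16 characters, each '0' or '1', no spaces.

Gen 0: 0010001110000101
Gen 1 (rule 124): 0011001011000111
Gen 2 (rule 210): 0101110001101011
Gen 3 (rule 225): 0010110100110101
Gen 4 (rule 124): 0011111110111111
Gen 5 (rule 210): 0101111110011111
Gen 6 (rule 225): 0010111110001111

Answer: 0010111110001111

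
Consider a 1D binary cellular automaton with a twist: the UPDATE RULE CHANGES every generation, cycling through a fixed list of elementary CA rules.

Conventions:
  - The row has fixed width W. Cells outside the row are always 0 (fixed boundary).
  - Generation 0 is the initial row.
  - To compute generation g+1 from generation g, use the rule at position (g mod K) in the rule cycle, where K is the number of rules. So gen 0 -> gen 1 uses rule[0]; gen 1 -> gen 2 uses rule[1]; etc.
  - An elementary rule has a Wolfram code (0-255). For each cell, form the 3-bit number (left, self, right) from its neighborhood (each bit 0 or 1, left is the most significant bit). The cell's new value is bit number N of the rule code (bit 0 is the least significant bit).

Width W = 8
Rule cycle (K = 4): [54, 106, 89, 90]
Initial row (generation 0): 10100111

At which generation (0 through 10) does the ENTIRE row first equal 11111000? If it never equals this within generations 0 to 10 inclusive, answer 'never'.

Answer: 1

Derivation:
Gen 0: 10100111
Gen 1 (rule 54): 11111000
Gen 2 (rule 106): 10001000
Gen 3 (rule 89): 01100111
Gen 4 (rule 90): 11111101
Gen 5 (rule 54): 00000011
Gen 6 (rule 106): 00000111
Gen 7 (rule 89): 11110101
Gen 8 (rule 90): 10010000
Gen 9 (rule 54): 11111000
Gen 10 (rule 106): 10001000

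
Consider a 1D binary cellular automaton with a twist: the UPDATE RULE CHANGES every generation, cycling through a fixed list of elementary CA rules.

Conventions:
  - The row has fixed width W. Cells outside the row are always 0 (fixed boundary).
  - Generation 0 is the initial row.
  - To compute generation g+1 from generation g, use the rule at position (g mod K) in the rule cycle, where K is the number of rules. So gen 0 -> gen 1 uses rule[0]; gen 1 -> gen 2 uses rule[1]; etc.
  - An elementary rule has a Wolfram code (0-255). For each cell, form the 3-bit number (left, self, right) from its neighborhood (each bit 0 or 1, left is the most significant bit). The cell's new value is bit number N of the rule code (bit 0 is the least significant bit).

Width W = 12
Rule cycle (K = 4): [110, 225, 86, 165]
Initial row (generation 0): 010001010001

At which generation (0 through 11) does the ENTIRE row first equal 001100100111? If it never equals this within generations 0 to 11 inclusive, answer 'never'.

Gen 0: 010001010001
Gen 1 (rule 110): 110011110011
Gen 2 (rule 225): 010001110001
Gen 3 (rule 86): 111010011011
Gen 4 (rule 165): 010110000100
Gen 5 (rule 110): 111110001100
Gen 6 (rule 225): 011110100101
Gen 7 (rule 86): 100010111101
Gen 8 (rule 165): 101011011011
Gen 9 (rule 110): 111111111111
Gen 10 (rule 225): 011111111111
Gen 11 (rule 86): 100000000001

Answer: never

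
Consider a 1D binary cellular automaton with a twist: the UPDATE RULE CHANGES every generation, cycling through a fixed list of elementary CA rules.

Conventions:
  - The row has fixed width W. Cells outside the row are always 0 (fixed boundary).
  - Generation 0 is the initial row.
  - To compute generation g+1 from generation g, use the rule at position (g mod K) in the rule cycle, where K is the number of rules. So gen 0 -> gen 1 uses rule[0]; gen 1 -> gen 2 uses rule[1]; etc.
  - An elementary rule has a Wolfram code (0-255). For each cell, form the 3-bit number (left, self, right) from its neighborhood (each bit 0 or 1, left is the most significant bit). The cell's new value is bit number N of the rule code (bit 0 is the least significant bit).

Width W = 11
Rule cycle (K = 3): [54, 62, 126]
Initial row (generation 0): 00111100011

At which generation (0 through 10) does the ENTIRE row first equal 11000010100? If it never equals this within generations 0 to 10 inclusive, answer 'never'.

Answer: 4

Derivation:
Gen 0: 00111100011
Gen 1 (rule 54): 01000010100
Gen 2 (rule 62): 11100111110
Gen 3 (rule 126): 10111100011
Gen 4 (rule 54): 11000010100
Gen 5 (rule 62): 10100111110
Gen 6 (rule 126): 11111100011
Gen 7 (rule 54): 00000010100
Gen 8 (rule 62): 00000111110
Gen 9 (rule 126): 00001100011
Gen 10 (rule 54): 00010010100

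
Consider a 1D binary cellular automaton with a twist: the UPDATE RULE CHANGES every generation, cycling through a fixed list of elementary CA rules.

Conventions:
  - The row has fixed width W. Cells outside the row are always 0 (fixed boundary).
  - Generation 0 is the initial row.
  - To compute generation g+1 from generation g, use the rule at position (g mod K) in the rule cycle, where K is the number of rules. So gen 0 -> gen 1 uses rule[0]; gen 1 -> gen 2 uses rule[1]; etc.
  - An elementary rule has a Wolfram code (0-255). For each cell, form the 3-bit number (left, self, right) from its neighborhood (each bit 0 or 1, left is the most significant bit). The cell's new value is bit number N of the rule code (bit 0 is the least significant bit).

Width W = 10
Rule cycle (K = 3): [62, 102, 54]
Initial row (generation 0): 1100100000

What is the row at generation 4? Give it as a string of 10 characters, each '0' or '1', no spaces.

Answer: 0111100100

Derivation:
Gen 0: 1100100000
Gen 1 (rule 62): 1011110000
Gen 2 (rule 102): 1100010000
Gen 3 (rule 54): 0010111000
Gen 4 (rule 62): 0111100100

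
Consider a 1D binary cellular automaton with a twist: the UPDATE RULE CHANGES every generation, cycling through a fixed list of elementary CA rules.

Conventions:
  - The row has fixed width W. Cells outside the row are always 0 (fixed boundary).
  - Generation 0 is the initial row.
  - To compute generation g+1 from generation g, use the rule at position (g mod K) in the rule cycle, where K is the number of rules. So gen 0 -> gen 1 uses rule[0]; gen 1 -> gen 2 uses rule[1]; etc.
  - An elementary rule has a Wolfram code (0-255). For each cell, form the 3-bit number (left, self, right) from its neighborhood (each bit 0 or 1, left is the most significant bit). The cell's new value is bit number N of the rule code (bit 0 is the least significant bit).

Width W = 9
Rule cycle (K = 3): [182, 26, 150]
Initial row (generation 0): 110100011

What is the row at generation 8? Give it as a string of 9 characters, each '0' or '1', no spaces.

Gen 0: 110100011
Gen 1 (rule 182): 001110100
Gen 2 (rule 26): 011000010
Gen 3 (rule 150): 100100111
Gen 4 (rule 182): 111111010
Gen 5 (rule 26): 100000001
Gen 6 (rule 150): 110000011
Gen 7 (rule 182): 001000100
Gen 8 (rule 26): 010101010

Answer: 010101010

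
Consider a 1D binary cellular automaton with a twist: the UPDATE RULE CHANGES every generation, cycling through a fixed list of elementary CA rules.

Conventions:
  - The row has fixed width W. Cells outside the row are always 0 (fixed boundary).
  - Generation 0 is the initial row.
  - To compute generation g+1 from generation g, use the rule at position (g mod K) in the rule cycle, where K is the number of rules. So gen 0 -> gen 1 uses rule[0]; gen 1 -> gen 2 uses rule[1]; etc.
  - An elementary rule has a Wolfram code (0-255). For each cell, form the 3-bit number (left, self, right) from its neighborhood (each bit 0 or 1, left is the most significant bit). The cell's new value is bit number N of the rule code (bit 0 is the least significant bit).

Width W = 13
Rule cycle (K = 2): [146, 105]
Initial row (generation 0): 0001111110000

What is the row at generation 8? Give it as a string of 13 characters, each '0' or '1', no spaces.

Gen 0: 0001111110000
Gen 1 (rule 146): 0010111101000
Gen 2 (rule 105): 1001100110011
Gen 3 (rule 146): 0110011001100
Gen 4 (rule 105): 0110011001101
Gen 5 (rule 146): 1001100110000
Gen 6 (rule 105): 0001100110111
Gen 7 (rule 146): 0010011000010
Gen 8 (rule 105): 1000011011000

Answer: 1000011011000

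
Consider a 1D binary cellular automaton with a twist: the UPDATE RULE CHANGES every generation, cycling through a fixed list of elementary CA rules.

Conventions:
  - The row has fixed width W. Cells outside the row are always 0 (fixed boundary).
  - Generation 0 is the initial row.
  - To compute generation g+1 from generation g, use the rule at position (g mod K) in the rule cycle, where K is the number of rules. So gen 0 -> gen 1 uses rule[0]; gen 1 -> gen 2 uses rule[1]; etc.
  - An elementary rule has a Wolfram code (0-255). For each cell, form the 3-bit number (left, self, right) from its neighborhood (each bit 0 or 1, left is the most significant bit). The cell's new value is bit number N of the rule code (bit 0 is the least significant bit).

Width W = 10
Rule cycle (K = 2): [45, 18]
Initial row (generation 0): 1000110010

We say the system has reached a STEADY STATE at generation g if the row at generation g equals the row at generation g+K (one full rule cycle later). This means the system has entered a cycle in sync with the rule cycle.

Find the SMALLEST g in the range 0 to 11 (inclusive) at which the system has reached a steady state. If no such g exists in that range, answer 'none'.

Gen 0: 1000110010
Gen 1 (rule 45): 1010100010
Gen 2 (rule 18): 0000010101
Gen 3 (rule 45): 1111011111
Gen 4 (rule 18): 0000000000
Gen 5 (rule 45): 1111111111
Gen 6 (rule 18): 0000000000
Gen 7 (rule 45): 1111111111
Gen 8 (rule 18): 0000000000
Gen 9 (rule 45): 1111111111
Gen 10 (rule 18): 0000000000
Gen 11 (rule 45): 1111111111
Gen 12 (rule 18): 0000000000
Gen 13 (rule 45): 1111111111

Answer: 4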